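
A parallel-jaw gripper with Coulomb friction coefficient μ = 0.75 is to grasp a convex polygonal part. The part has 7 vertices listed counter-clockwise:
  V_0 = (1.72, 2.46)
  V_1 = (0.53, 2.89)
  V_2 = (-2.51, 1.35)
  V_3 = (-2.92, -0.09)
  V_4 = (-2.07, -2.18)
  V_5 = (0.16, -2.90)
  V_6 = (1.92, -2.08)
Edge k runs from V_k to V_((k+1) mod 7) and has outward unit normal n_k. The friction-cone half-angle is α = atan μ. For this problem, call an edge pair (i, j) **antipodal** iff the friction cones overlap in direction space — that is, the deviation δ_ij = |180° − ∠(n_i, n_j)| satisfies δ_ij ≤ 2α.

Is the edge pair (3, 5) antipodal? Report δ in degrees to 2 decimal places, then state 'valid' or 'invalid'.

δ = 87.15°, invalid

α = atan 0.75 = 36.87°;  2α = 73.74°
edge 3: e_3 = (+0.85, -2.09);  n_3 = (-0.9263, -0.3767)
edge 5: e_5 = (+1.76, +0.82);  n_5 = (+0.4223, -0.9064)
∠(n_3, n_5) = 92.85°
δ = |180° − 92.85°| = 87.15°
87.15° > 2α = 73.74°  →  invalid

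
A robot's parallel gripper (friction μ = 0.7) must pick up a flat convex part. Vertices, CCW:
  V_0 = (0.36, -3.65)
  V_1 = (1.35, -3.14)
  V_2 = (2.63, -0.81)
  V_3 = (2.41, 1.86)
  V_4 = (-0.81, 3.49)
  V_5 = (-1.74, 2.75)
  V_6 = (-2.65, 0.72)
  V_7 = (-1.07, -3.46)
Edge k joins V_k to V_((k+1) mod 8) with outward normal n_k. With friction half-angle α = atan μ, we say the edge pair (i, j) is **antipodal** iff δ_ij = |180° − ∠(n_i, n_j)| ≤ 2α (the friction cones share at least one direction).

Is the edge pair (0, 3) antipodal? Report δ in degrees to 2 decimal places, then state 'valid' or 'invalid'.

δ = 54.10°, valid

α = atan 0.7 = 34.99°;  2α = 69.98°
edge 0: e_0 = (+0.99, +0.51);  n_0 = (+0.4580, -0.8890)
edge 3: e_3 = (-3.22, +1.63);  n_3 = (+0.4516, +0.8922)
∠(n_0, n_3) = 125.90°
δ = |180° − 125.90°| = 54.10°
54.10° ≤ 2α = 69.98°  →  valid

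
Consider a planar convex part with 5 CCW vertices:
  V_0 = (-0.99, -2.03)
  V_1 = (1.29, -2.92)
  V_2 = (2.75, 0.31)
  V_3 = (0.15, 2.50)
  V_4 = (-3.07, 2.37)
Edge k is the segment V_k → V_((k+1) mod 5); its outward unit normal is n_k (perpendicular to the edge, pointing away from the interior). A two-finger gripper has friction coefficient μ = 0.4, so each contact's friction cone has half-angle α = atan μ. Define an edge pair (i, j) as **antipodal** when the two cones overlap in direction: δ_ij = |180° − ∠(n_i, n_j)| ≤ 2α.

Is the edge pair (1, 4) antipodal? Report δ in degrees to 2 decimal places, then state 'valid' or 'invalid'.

δ = 49.62°, invalid

α = atan 0.4 = 21.80°;  2α = 43.60°
edge 1: e_1 = (+1.46, +3.23);  n_1 = (+0.9112, -0.4119)
edge 4: e_4 = (+2.08, -4.40);  n_4 = (-0.9041, -0.4274)
∠(n_1, n_4) = 130.38°
δ = |180° − 130.38°| = 49.62°
49.62° > 2α = 43.60°  →  invalid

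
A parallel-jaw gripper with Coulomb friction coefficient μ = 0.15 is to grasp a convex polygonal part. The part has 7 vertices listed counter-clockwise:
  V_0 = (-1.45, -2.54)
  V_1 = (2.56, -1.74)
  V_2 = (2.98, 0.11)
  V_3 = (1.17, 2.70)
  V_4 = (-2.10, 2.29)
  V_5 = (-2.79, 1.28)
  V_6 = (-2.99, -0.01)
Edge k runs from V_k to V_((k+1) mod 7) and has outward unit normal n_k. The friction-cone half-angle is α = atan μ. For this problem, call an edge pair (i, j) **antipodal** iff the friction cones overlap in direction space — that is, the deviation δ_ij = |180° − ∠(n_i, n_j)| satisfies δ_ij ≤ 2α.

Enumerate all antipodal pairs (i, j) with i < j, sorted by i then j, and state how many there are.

α = atan 0.15 = 8.53°;  2α = 17.06°
n_0 = (+0.1956, -0.9807)
n_1 = (+0.9752, -0.2214)
n_2 = (+0.8197, +0.5728)
n_3 = (-0.1244, +0.9922)
n_4 = (-0.8257, +0.5641)
n_5 = (-0.9882, +0.1532)
n_6 = (-0.8542, -0.5199)
  (0,1): δ = 114.07°  ·
  (0,2): δ = 66.33°  ·
  (0,3): δ = 4.14°  ✓
  (0,4): δ = 44.38°  ·
  (0,5): δ = 69.90°  ·
  (0,6): δ = 110.05°  ·
  (1,2): δ = 132.26°  ·
  (1,3): δ = 70.06°  ·
  (1,4): δ = 21.55°  ·
  (1,5): δ = 3.98°  ✓
  (1,6): δ = 44.12°  ·
  (2,3): δ = 117.80°  ·
  (2,4): δ = 69.29°  ·
  (2,5): δ = 43.76°  ·
  (2,6): δ = 3.62°  ✓
  (3,4): δ = 131.49°  ·
  (3,5): δ = 105.96°  ·
  (3,6): δ = 65.82°  ·
  (4,5): δ = 154.47°  ·
  (4,6): δ = 114.33°  ·
  (5,6): δ = 139.86°  ·
antipodal pairs: 3

count = 3; pairs: (0,3), (1,5), (2,6)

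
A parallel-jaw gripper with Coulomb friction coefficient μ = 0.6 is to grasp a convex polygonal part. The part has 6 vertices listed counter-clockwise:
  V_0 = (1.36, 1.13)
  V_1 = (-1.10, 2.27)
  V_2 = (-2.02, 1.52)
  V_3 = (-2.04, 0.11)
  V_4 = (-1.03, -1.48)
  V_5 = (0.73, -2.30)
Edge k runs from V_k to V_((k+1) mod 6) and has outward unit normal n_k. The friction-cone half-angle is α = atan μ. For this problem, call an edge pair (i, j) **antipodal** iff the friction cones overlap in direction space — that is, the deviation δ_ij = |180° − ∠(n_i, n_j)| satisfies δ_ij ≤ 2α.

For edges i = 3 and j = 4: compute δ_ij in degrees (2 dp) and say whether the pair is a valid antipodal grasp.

α = atan 0.6 = 30.96°;  2α = 61.93°
edge 3: e_3 = (+1.01, -1.59);  n_3 = (-0.8441, -0.5362)
edge 4: e_4 = (+1.76, -0.82);  n_4 = (-0.4223, -0.9064)
∠(n_3, n_4) = 32.59°
δ = |180° − 32.59°| = 147.41°
147.41° > 2α = 61.93°  →  invalid

δ = 147.41°, invalid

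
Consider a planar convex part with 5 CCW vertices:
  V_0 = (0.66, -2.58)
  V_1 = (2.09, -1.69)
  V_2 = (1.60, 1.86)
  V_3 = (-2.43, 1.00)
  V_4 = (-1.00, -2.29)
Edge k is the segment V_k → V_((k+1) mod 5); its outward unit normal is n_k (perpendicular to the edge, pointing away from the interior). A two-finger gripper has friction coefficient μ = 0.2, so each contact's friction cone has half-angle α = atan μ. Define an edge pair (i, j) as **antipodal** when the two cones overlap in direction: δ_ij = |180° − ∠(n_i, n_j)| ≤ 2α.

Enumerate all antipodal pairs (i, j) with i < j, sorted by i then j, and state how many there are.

α = atan 0.2 = 11.31°;  2α = 22.62°
n_0 = (+0.5284, -0.8490)
n_1 = (+0.9906, +0.1367)
n_2 = (-0.2087, +0.9780)
n_3 = (-0.9171, -0.3986)
n_4 = (-0.1721, -0.9851)
  (0,1): δ = 114.04°  ·
  (0,2): δ = 19.85°  ✓
  (0,3): δ = 81.59°  ·
  (0,4): δ = 138.19°  ·
  (1,2): δ = 85.81°  ·
  (1,3): δ = 15.63°  ✓
  (1,4): δ = 72.23°  ·
  (2,3): δ = 78.55°  ·
  (2,4): δ = 21.96°  ✓
  (3,4): δ = 123.40°  ·
antipodal pairs: 3

count = 3; pairs: (0,2), (1,3), (2,4)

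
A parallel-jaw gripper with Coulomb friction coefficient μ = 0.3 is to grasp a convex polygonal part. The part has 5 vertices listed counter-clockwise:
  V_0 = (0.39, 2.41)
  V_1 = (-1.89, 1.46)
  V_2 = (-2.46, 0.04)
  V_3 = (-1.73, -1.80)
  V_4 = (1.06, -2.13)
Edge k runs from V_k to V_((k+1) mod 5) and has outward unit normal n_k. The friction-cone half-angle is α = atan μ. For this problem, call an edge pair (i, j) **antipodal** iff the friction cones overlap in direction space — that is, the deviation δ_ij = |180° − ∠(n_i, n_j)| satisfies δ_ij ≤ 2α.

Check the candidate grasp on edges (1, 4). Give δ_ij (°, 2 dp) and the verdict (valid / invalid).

δ = 30.27°, valid

α = atan 0.3 = 16.70°;  2α = 33.40°
edge 1: e_1 = (-0.57, -1.42);  n_1 = (-0.9280, +0.3725)
edge 4: e_4 = (-0.67, +4.54);  n_4 = (+0.9893, +0.1460)
∠(n_1, n_4) = 149.73°
δ = |180° − 149.73°| = 30.27°
30.27° ≤ 2α = 33.40°  →  valid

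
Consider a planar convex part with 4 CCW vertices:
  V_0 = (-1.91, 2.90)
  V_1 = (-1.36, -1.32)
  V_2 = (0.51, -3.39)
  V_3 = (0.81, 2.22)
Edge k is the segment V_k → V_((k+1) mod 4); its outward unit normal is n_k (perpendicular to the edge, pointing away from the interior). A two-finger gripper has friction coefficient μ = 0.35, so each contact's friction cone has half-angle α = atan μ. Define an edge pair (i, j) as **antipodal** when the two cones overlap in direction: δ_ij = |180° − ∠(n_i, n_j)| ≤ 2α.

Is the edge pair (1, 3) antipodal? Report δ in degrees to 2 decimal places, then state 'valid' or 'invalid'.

δ = 33.87°, valid

α = atan 0.35 = 19.29°;  2α = 38.58°
edge 1: e_1 = (+1.87, -2.07);  n_1 = (-0.7420, -0.6703)
edge 3: e_3 = (-2.72, +0.68);  n_3 = (+0.2425, +0.9701)
∠(n_1, n_3) = 146.13°
δ = |180° − 146.13°| = 33.87°
33.87° ≤ 2α = 38.58°  →  valid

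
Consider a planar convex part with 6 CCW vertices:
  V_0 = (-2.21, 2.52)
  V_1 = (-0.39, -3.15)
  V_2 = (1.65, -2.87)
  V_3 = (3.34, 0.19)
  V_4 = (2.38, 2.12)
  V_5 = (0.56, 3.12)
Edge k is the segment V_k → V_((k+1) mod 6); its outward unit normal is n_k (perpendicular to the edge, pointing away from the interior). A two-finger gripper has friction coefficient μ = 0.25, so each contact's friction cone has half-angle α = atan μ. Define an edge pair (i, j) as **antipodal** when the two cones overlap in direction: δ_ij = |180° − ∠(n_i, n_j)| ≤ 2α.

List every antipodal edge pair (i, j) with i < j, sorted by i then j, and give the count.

count = 2; pairs: (0,3), (1,5)

α = atan 0.25 = 14.04°;  2α = 28.07°
n_0 = (-0.9522, -0.3056)
n_1 = (+0.1360, -0.9907)
n_2 = (+0.8754, -0.4835)
n_3 = (+0.8954, +0.4454)
n_4 = (+0.4815, +0.8764)
n_5 = (-0.2117, +0.9773)
  (0,1): δ = 99.98°  ·
  (0,2): δ = 46.71°  ·
  (0,3): δ = 8.65°  ✓
  (0,4): δ = 43.42°  ·
  (0,5): δ = 84.43°  ·
  (1,2): δ = 126.73°  ·
  (1,3): δ = 71.37°  ·
  (1,4): δ = 36.60°  ·
  (1,5): δ = 4.41°  ✓
  (2,3): δ = 124.64°  ·
  (2,4): δ = 89.88°  ·
  (2,5): δ = 48.87°  ·
  (3,4): δ = 145.23°  ·
  (3,5): δ = 104.22°  ·
  (4,5): δ = 138.99°  ·
antipodal pairs: 2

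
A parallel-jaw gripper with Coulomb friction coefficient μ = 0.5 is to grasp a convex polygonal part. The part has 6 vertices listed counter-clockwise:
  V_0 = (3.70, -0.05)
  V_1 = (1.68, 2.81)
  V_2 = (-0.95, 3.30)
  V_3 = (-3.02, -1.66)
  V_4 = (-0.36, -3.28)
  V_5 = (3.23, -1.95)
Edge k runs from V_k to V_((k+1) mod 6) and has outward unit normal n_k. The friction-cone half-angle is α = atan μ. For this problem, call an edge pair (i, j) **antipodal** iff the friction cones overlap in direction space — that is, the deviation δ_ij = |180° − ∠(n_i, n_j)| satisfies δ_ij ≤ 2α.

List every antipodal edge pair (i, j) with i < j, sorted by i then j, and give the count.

count = 5; pairs: (0,3), (1,3), (1,4), (2,4), (2,5)

α = atan 0.5 = 26.57°;  2α = 53.13°
n_0 = (+0.8168, +0.5769)
n_1 = (+0.1832, +0.9831)
n_2 = (-0.9229, +0.3851)
n_3 = (-0.5202, -0.8541)
n_4 = (+0.3474, -0.9377)
n_5 = (+0.9707, -0.2401)
  (0,1): δ = 135.79°  ·
  (0,2): δ = 57.89°  ·
  (0,3): δ = 23.42°  ✓
  (0,4): δ = 75.10°  ·
  (0,5): δ = 130.87°  ·
  (1,2): δ = 102.10°  ·
  (1,3): δ = 20.79°  ✓
  (1,4): δ = 30.88°  ✓
  (1,5): δ = 86.66°  ·
  (2,3): δ = 98.69°  ·
  (2,4): δ = 47.02°  ✓
  (2,5): δ = 8.76°  ✓
  (3,4): δ = 128.33°  ·
  (3,5): δ = 72.55°  ·
  (4,5): δ = 124.22°  ·
antipodal pairs: 5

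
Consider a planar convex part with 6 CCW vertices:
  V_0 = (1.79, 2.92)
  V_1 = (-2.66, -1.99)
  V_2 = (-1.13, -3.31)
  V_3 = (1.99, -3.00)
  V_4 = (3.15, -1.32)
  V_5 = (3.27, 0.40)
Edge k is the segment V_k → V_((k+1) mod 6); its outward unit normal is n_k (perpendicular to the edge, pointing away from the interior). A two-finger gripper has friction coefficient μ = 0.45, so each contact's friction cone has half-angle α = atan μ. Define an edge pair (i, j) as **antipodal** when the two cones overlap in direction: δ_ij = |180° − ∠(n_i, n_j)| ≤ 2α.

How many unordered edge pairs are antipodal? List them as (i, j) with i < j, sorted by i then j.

count = 4; pairs: (0,2), (0,3), (0,4), (1,5)

α = atan 0.45 = 24.23°;  2α = 48.46°
n_0 = (-0.7410, +0.6715)
n_1 = (-0.6532, -0.7572)
n_2 = (+0.0989, -0.9951)
n_3 = (+0.8229, -0.5682)
n_4 = (+0.9976, -0.0696)
n_5 = (+0.8623, +0.5064)
  (0,1): δ = 88.60°  ·
  (0,2): δ = 42.14°  ✓
  (0,3): δ = 7.56°  ✓
  (0,4): δ = 38.20°  ✓
  (0,5): δ = 72.61°  ·
  (1,2): δ = 133.54°  ·
  (1,3): δ = 83.84°  ·
  (1,4): δ = 53.21°  ·
  (1,5): δ = 18.79°  ✓
  (2,3): δ = 130.30°  ·
  (2,4): δ = 99.67°  ·
  (2,5): δ = 65.25°  ·
  (3,4): δ = 149.37°  ·
  (3,5): δ = 114.95°  ·
  (4,5): δ = 145.58°  ·
antipodal pairs: 4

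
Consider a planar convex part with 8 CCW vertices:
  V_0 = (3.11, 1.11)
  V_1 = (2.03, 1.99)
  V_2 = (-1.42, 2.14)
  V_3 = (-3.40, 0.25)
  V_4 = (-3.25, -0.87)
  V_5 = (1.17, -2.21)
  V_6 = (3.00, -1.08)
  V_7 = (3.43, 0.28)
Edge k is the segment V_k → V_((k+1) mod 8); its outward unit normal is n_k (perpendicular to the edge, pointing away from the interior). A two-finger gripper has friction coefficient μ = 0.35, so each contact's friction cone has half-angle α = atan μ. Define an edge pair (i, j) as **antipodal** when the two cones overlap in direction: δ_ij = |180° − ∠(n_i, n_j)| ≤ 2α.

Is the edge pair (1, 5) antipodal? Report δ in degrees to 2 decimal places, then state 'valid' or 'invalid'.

δ = 34.18°, valid

α = atan 0.35 = 19.29°;  2α = 38.58°
edge 1: e_1 = (-3.45, +0.15);  n_1 = (+0.0434, +0.9991)
edge 5: e_5 = (+1.83, +1.13);  n_5 = (+0.5254, -0.8509)
∠(n_1, n_5) = 145.82°
δ = |180° − 145.82°| = 34.18°
34.18° ≤ 2α = 38.58°  →  valid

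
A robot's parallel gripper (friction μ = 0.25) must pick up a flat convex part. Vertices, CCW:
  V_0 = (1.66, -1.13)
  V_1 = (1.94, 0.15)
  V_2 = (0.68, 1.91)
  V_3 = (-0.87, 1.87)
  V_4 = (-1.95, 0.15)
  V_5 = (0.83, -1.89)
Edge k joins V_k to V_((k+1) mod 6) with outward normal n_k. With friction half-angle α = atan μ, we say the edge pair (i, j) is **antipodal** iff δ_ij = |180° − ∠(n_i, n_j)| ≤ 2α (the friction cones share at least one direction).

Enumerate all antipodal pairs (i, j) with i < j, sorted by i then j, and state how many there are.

count = 3; pairs: (0,3), (1,4), (3,5)

α = atan 0.25 = 14.04°;  2α = 28.07°
n_0 = (+0.9769, -0.2137)
n_1 = (+0.8131, +0.5821)
n_2 = (-0.0258, +0.9997)
n_3 = (-0.8469, +0.5318)
n_4 = (-0.5916, -0.8062)
n_5 = (+0.6753, -0.7375)
  (0,1): δ = 132.06°  ·
  (0,2): δ = 76.18°  ·
  (0,3): δ = 19.79°  ✓
  (0,4): δ = 66.07°  ·
  (0,5): δ = 144.82°  ·
  (1,2): δ = 124.12°  ·
  (1,3): δ = 67.72°  ·
  (1,4): δ = 18.13°  ✓
  (1,5): δ = 96.88°  ·
  (2,3): δ = 123.60°  ·
  (2,4): δ = 37.75°  ·
  (2,5): δ = 41.00°  ·
  (3,4): δ = 94.15°  ·
  (3,5): δ = 15.40°  ✓
  (4,5): δ = 101.25°  ·
antipodal pairs: 3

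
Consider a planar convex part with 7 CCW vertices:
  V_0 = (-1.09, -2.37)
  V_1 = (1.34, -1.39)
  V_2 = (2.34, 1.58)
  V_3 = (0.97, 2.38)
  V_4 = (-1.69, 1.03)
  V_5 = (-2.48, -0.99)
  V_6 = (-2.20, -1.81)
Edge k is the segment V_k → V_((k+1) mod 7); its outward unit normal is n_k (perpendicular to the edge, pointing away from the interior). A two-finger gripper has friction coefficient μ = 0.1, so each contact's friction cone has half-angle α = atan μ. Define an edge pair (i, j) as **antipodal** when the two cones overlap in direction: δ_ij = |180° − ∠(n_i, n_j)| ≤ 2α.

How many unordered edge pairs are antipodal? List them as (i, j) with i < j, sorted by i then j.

α = atan 0.1 = 5.71°;  2α = 11.42°
n_0 = (+0.3740, -0.9274)
n_1 = (+0.9477, -0.3191)
n_2 = (+0.5043, +0.8636)
n_3 = (-0.4526, +0.8917)
n_4 = (-0.9313, +0.3642)
n_5 = (-0.9463, -0.3231)
n_6 = (-0.4504, -0.8928)
  (0,1): δ = 130.57°  ·
  (0,2): δ = 52.25°  ·
  (0,3): δ = 4.94°  ✓
  (0,4): δ = 46.68°  ·
  (0,5): δ = 86.89°  ·
  (0,6): δ = 131.27°  ·
  (1,2): δ = 101.67°  ·
  (1,3): δ = 44.48°  ·
  (1,4): δ = 2.75°  ✓
  (1,5): δ = 37.46°  ·
  (1,6): δ = 81.84°  ·
  (2,3): δ = 122.81°  ·
  (2,4): δ = 81.08°  ·
  (2,5): δ = 40.86°  ·
  (2,6): δ = 3.51°  ✓
  (3,4): δ = 138.27°  ·
  (3,5): δ = 98.06°  ·
  (3,6): δ = 53.68°  ·
  (4,5): δ = 139.79°  ·
  (4,6): δ = 95.41°  ·
  (5,6): δ = 135.62°  ·
antipodal pairs: 3

count = 3; pairs: (0,3), (1,4), (2,6)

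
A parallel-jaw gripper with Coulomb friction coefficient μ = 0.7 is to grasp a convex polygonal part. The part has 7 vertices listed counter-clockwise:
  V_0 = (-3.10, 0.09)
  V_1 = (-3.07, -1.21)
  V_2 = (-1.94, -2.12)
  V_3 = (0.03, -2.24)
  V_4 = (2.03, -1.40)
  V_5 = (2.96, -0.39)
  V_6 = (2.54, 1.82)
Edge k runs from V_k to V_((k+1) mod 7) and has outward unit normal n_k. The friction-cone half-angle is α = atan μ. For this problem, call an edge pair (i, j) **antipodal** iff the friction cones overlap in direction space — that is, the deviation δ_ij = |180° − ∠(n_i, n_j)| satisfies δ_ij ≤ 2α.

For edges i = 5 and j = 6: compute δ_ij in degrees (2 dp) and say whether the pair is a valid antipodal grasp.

α = atan 0.7 = 34.99°;  2α = 69.98°
edge 5: e_5 = (-0.42, +2.21);  n_5 = (+0.9824, +0.1867)
edge 6: e_6 = (-5.64, -1.73);  n_6 = (-0.2933, +0.9560)
∠(n_5, n_6) = 96.29°
δ = |180° − 96.29°| = 83.71°
83.71° > 2α = 69.98°  →  invalid

δ = 83.71°, invalid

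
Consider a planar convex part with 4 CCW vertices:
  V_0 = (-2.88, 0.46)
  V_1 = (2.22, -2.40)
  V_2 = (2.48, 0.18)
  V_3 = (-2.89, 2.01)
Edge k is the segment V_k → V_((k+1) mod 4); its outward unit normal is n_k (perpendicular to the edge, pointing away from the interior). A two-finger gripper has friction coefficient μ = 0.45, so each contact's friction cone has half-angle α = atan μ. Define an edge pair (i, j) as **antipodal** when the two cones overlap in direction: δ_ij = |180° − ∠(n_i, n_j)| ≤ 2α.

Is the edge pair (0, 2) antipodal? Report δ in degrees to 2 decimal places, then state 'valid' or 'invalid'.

δ = 10.46°, valid

α = atan 0.45 = 24.23°;  2α = 48.46°
edge 0: e_0 = (+5.10, -2.86);  n_0 = (-0.4891, -0.8722)
edge 2: e_2 = (-5.37, +1.83);  n_2 = (+0.3226, +0.9465)
∠(n_0, n_2) = 169.54°
δ = |180° − 169.54°| = 10.46°
10.46° ≤ 2α = 48.46°  →  valid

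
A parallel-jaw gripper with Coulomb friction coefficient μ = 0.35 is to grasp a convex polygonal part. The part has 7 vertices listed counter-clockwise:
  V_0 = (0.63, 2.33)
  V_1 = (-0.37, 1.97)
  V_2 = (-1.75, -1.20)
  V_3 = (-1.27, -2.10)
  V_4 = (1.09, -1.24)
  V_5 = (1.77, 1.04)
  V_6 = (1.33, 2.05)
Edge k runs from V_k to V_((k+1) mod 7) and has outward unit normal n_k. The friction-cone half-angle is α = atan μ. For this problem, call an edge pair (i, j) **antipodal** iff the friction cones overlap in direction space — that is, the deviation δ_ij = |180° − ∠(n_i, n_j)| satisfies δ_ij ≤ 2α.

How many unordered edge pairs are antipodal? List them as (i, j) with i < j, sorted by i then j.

α = atan 0.35 = 19.29°;  2α = 38.58°
n_0 = (-0.3387, +0.9409)
n_1 = (-0.9169, +0.3991)
n_2 = (-0.8824, -0.4706)
n_3 = (+0.3424, -0.9396)
n_4 = (+0.9583, -0.2858)
n_5 = (+0.9168, +0.3994)
n_6 = (+0.3714, +0.9285)
  (0,1): δ = 133.32°  ·
  (0,2): δ = 81.73°  ·
  (0,3): δ = 0.22°  ✓
  (0,4): δ = 53.59°  ·
  (0,5): δ = 93.74°  ·
  (0,6): δ = 138.40°  ·
  (1,2): δ = 128.40°  ·
  (1,3): δ = 46.45°  ·
  (1,4): δ = 6.92°  ✓
  (1,5): δ = 47.07°  ·
  (1,6): δ = 91.72°  ·
  (2,3): δ = 98.05°  ·
  (2,4): δ = 44.68°  ·
  (2,5): δ = 4.53°  ✓
  (2,6): δ = 40.13°  ·
  (3,4): δ = 126.63°  ·
  (3,5): δ = 86.48°  ·
  (3,6): δ = 41.82°  ·
  (4,5): δ = 139.85°  ·
  (4,6): δ = 95.19°  ·
  (5,6): δ = 135.34°  ·
antipodal pairs: 3

count = 3; pairs: (0,3), (1,4), (2,5)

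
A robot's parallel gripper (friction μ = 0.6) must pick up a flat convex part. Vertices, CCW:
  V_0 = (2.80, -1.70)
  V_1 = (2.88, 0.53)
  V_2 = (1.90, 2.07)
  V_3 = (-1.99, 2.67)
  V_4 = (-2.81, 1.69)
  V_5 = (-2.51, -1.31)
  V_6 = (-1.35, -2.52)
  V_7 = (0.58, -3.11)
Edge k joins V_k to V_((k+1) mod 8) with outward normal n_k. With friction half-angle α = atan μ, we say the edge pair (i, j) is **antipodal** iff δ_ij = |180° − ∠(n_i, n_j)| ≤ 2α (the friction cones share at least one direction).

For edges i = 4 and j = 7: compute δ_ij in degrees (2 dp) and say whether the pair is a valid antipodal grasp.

δ = 63.29°, invalid

α = atan 0.6 = 30.96°;  2α = 61.93°
edge 4: e_4 = (+0.30, -3.00);  n_4 = (-0.9950, -0.0995)
edge 7: e_7 = (+2.22, +1.41);  n_7 = (+0.5361, -0.8441)
∠(n_4, n_7) = 116.71°
δ = |180° − 116.71°| = 63.29°
63.29° > 2α = 61.93°  →  invalid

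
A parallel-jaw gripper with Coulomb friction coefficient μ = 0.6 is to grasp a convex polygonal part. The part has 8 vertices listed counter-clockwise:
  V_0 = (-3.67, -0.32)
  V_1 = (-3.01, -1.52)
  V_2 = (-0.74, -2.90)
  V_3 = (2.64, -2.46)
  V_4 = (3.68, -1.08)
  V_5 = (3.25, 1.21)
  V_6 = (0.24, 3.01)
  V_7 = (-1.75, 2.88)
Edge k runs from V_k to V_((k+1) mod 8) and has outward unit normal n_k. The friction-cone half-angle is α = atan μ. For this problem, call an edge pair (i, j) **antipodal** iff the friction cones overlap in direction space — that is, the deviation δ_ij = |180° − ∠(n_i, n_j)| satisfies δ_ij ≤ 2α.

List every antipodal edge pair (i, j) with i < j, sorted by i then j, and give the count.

count = 11; pairs: (0,4), (0,5), (1,4), (1,5), (1,6), (2,5), (2,6), (2,7), (3,6), (3,7), (4,7)

α = atan 0.6 = 30.96°;  2α = 61.93°
n_0 = (-0.8762, -0.4819)
n_1 = (-0.5195, -0.8545)
n_2 = (+0.1291, -0.9916)
n_3 = (+0.7986, -0.6019)
n_4 = (+0.9828, +0.1845)
n_5 = (+0.5132, +0.8582)
n_6 = (-0.0652, +0.9979)
n_7 = (-0.8575, +0.5145)
  (0,1): δ = 150.11°  ·
  (0,2): δ = 111.39°  ·
  (0,3): δ = 65.81°  ·
  (0,4): δ = 18.18°  ✓
  (0,5): δ = 30.31°  ✓
  (0,6): δ = 64.93°  ·
  (0,7): δ = 120.23°  ·
  (1,2): δ = 141.29°  ·
  (1,3): δ = 95.71°  ·
  (1,4): δ = 48.07°  ✓
  (1,5): δ = 0.42°  ✓
  (1,6): δ = 35.03°  ✓
  (1,7): δ = 90.33°  ·
  (2,3): δ = 134.42°  ·
  (2,4): δ = 86.78°  ·
  (2,5): δ = 38.30°  ✓
  (2,6): δ = 3.68°  ✓
  (2,7): δ = 51.62°  ✓
  (3,4): δ = 132.36°  ·
  (3,5): δ = 83.88°  ·
  (3,6): δ = 49.26°  ✓
  (3,7): δ = 6.04°  ✓
  (4,5): δ = 131.51°  ·
  (4,6): δ = 96.90°  ·
  (4,7): δ = 41.60°  ✓
  (5,6): δ = 145.38°  ·
  (5,7): δ = 90.08°  ·
  (6,7): δ = 124.70°  ·
antipodal pairs: 11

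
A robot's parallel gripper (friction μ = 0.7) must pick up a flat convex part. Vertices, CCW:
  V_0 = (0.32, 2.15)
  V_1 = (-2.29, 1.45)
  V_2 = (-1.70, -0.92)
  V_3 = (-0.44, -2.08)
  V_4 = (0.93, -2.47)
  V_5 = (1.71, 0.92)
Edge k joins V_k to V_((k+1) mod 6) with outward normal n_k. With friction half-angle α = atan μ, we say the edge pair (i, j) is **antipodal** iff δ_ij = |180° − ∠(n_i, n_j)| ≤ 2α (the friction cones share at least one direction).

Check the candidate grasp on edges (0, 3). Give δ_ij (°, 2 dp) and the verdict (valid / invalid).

α = atan 0.7 = 34.99°;  2α = 69.98°
edge 0: e_0 = (-2.61, -0.70);  n_0 = (-0.2590, +0.9659)
edge 3: e_3 = (+1.37, -0.39);  n_3 = (-0.2738, -0.9618)
∠(n_0, n_3) = 149.10°
δ = |180° − 149.10°| = 30.90°
30.90° ≤ 2α = 69.98°  →  valid

δ = 30.90°, valid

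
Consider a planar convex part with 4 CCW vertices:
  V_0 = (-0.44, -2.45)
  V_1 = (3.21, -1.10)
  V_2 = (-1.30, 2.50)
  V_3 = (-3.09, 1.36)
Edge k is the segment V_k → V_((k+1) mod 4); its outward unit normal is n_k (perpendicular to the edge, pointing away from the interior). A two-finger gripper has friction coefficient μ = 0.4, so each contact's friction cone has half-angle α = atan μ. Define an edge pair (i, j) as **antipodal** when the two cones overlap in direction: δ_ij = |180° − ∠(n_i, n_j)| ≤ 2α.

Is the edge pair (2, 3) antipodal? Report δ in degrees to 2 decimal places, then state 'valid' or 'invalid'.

δ = 87.67°, invalid

α = atan 0.4 = 21.80°;  2α = 43.60°
edge 2: e_2 = (-1.79, -1.14);  n_2 = (-0.5372, +0.8435)
edge 3: e_3 = (+2.65, -3.81);  n_3 = (-0.8209, -0.5710)
∠(n_2, n_3) = 92.33°
δ = |180° − 92.33°| = 87.67°
87.67° > 2α = 43.60°  →  invalid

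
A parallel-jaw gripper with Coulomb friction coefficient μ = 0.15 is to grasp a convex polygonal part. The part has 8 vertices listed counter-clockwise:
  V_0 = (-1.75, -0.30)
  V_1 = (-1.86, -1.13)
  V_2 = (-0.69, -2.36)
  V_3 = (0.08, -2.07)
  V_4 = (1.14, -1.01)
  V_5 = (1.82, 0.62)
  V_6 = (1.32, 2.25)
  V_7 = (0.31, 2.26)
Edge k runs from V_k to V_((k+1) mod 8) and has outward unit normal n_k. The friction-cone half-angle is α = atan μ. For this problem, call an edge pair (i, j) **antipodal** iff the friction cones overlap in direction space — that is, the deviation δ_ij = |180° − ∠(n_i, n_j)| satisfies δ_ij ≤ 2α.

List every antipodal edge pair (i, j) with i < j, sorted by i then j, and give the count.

count = 3; pairs: (0,4), (3,7), (4,7)

α = atan 0.15 = 8.53°;  2α = 17.06°
n_0 = (-0.9913, +0.1314)
n_1 = (-0.7246, -0.6892)
n_2 = (+0.3525, -0.9358)
n_3 = (+0.7071, -0.7071)
n_4 = (+0.9229, -0.3850)
n_5 = (+0.9560, +0.2933)
n_6 = (+0.0099, +1.0000)
n_7 = (-0.7791, +0.6269)
  (0,1): δ = 128.88°  ·
  (0,2): δ = 61.81°  ·
  (0,3): δ = 37.45°  ·
  (0,4): δ = 15.10°  ✓
  (0,5): δ = 24.60°  ·
  (0,6): δ = 96.98°  ·
  (0,7): δ = 148.73°  ·
  (1,2): δ = 112.93°  ·
  (1,3): δ = 88.57°  ·
  (1,4): δ = 66.21°  ·
  (1,5): δ = 26.51°  ·
  (1,6): δ = 45.86°  ·
  (1,7): δ = 97.61°  ·
  (2,3): δ = 155.64°  ·
  (2,4): δ = 133.28°  ·
  (2,5): δ = 93.58°  ·
  (2,6): δ = 21.20°  ·
  (2,7): δ = 30.54°  ·
  (3,4): δ = 157.64°  ·
  (3,5): δ = 117.95°  ·
  (3,6): δ = 45.57°  ·
  (3,7): δ = 6.18°  ✓
  (4,5): δ = 140.30°  ·
  (4,6): δ = 67.92°  ·
  (4,7): δ = 16.18°  ✓
  (5,6): δ = 107.62°  ·
  (5,7): δ = 55.88°  ·
  (6,7): δ = 128.26°  ·
antipodal pairs: 3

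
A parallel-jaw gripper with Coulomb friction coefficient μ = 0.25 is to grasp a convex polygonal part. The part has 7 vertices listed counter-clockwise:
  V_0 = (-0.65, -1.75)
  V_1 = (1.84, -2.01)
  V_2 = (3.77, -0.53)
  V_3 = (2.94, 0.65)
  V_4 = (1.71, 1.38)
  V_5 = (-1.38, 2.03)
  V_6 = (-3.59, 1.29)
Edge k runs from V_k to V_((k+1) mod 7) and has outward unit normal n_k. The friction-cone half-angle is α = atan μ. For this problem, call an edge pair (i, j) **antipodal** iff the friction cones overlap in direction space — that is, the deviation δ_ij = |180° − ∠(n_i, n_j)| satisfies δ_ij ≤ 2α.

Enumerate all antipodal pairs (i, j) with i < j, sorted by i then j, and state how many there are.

count = 6; pairs: (0,3), (0,4), (0,5), (1,5), (2,6), (3,6)

α = atan 0.25 = 14.04°;  2α = 28.07°
n_0 = (-0.1039, -0.9946)
n_1 = (+0.6085, -0.7935)
n_2 = (+0.8179, +0.5753)
n_3 = (+0.5104, +0.8600)
n_4 = (+0.2059, +0.9786)
n_5 = (-0.3175, +0.9483)
n_6 = (-0.7188, -0.6952)
  (0,1): δ = 136.56°  ·
  (0,2): δ = 48.92°  ·
  (0,3): δ = 24.73°  ✓
  (0,4): δ = 5.92°  ✓
  (0,5): δ = 24.47°  ✓
  (0,6): δ = 140.00°  ·
  (1,2): δ = 92.36°  ·
  (1,3): δ = 68.17°  ·
  (1,4): δ = 49.36°  ·
  (1,5): δ = 18.97°  ✓
  (1,6): δ = 96.56°  ·
  (2,3): δ = 155.81°  ·
  (2,4): δ = 137.00°  ·
  (2,5): δ = 106.61°  ·
  (2,6): δ = 8.92°  ✓
  (3,4): δ = 161.19°  ·
  (3,5): δ = 130.80°  ·
  (3,6): δ = 15.27°  ✓
  (4,5): δ = 149.61°  ·
  (4,6): δ = 34.08°  ·
  (5,6): δ = 64.47°  ·
antipodal pairs: 6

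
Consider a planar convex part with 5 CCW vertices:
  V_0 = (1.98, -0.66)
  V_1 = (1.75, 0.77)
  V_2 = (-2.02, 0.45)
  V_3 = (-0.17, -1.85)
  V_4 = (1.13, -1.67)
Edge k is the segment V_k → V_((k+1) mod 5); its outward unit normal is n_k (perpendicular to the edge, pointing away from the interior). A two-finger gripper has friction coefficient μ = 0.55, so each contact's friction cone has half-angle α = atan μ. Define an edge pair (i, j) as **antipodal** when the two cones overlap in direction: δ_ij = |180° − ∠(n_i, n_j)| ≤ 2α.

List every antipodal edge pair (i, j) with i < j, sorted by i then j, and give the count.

α = atan 0.55 = 28.81°;  2α = 57.62°
n_0 = (+0.9873, +0.1588)
n_1 = (-0.0846, +0.9964)
n_2 = (-0.7792, -0.6268)
n_3 = (+0.1372, -0.9905)
n_4 = (+0.7651, -0.6439)
  (0,1): δ = 94.29°  ·
  (0,2): δ = 29.67°  ✓
  (0,3): δ = 88.75°  ·
  (0,4): δ = 130.78°  ·
  (1,2): δ = 56.04°  ✓
  (1,3): δ = 3.03°  ✓
  (1,4): δ = 45.06°  ✓
  (2,3): δ = 120.93°  ·
  (2,4): δ = 78.89°  ·
  (3,4): δ = 137.97°  ·
antipodal pairs: 4

count = 4; pairs: (0,2), (1,2), (1,3), (1,4)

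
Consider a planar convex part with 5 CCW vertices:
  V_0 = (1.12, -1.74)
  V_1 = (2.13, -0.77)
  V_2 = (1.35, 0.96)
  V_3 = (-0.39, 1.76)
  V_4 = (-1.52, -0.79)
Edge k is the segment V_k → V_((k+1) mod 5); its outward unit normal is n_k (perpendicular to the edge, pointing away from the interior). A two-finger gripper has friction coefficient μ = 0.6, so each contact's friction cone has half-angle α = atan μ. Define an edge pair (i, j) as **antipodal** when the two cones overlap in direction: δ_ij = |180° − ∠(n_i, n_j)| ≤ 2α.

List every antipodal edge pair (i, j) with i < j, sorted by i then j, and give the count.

α = atan 0.6 = 30.96°;  2α = 61.93°
n_0 = (+0.6927, -0.7212)
n_1 = (+0.9116, +0.4110)
n_2 = (+0.4177, +0.9086)
n_3 = (-0.9143, +0.4051)
n_4 = (-0.3386, -0.9409)
  (0,1): δ = 109.57°  ·
  (0,2): δ = 68.53°  ·
  (0,3): δ = 22.26°  ✓
  (0,4): δ = 116.37°  ·
  (1,2): δ = 138.96°  ·
  (1,3): δ = 48.17°  ✓
  (1,4): δ = 45.94°  ✓
  (2,3): δ = 89.21°  ·
  (2,4): δ = 4.90°  ✓
  (3,4): δ = 85.89°  ·
antipodal pairs: 4

count = 4; pairs: (0,3), (1,3), (1,4), (2,4)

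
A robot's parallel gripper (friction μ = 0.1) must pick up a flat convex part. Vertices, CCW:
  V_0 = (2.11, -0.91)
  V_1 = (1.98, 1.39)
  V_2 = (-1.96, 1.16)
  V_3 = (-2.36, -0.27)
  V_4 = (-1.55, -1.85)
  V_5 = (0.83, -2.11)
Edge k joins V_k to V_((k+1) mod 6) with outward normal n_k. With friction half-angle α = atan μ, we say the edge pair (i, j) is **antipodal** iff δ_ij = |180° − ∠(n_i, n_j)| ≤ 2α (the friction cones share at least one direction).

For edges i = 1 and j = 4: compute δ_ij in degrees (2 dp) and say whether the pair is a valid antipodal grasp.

δ = 9.58°, valid

α = atan 0.1 = 5.71°;  2α = 11.42°
edge 1: e_1 = (-3.94, -0.23);  n_1 = (-0.0583, +0.9983)
edge 4: e_4 = (+2.38, -0.26);  n_4 = (-0.1086, -0.9941)
∠(n_1, n_4) = 170.42°
δ = |180° − 170.42°| = 9.58°
9.58° ≤ 2α = 11.42°  →  valid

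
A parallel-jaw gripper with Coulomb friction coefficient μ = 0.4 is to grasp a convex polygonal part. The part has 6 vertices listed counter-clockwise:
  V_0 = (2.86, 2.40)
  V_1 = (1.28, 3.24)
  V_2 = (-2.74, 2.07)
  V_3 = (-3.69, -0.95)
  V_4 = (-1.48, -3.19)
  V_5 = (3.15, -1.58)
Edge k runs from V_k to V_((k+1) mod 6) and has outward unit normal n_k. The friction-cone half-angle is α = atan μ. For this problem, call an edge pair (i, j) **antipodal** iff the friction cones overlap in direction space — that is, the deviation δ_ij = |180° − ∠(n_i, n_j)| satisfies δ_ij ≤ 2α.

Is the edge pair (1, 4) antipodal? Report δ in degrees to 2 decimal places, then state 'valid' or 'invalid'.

δ = 2.95°, valid

α = atan 0.4 = 21.80°;  2α = 43.60°
edge 1: e_1 = (-4.02, -1.17);  n_1 = (-0.2794, +0.9602)
edge 4: e_4 = (+4.63, +1.61);  n_4 = (+0.3284, -0.9445)
∠(n_1, n_4) = 177.05°
δ = |180° − 177.05°| = 2.95°
2.95° ≤ 2α = 43.60°  →  valid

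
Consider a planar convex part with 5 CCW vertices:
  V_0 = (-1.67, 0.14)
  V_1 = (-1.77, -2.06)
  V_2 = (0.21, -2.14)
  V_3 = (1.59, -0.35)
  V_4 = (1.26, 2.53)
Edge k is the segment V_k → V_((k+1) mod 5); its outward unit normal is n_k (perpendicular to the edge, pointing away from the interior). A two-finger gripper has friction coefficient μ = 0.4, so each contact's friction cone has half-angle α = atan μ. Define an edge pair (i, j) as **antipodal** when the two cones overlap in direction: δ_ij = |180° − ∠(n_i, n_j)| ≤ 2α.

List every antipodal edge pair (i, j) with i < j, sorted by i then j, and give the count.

count = 4; pairs: (0,2), (0,3), (1,4), (2,4)

α = atan 0.4 = 21.80°;  2α = 43.60°
n_0 = (-0.9990, +0.0454)
n_1 = (-0.0404, -0.9992)
n_2 = (+0.7920, -0.6106)
n_3 = (+0.9935, +0.1138)
n_4 = (-0.6321, +0.7749)
  (0,1): δ = 89.71°  ·
  (0,2): δ = 35.03°  ✓
  (0,3): δ = 9.14°  ✓
  (0,4): δ = 131.81°  ·
  (1,2): δ = 125.32°  ·
  (1,3): δ = 81.15°  ·
  (1,4): δ = 41.52°  ✓
  (2,3): δ = 135.83°  ·
  (2,4): δ = 13.17°  ✓
  (3,4): δ = 57.33°  ·
antipodal pairs: 4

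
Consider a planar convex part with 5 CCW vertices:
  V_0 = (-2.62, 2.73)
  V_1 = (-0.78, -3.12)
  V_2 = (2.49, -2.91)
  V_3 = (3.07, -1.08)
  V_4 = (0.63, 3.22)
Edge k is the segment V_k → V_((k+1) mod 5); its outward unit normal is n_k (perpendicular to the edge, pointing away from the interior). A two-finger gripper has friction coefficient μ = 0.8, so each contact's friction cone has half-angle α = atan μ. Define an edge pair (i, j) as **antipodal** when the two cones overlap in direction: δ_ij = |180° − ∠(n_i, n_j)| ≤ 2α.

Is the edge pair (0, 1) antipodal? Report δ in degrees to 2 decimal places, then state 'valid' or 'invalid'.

δ = 103.79°, invalid

α = atan 0.8 = 38.66°;  2α = 77.32°
edge 0: e_0 = (+1.84, -5.85);  n_0 = (-0.9539, -0.3000)
edge 1: e_1 = (+3.27, +0.21);  n_1 = (+0.0641, -0.9979)
∠(n_0, n_1) = 76.21°
δ = |180° − 76.21°| = 103.79°
103.79° > 2α = 77.32°  →  invalid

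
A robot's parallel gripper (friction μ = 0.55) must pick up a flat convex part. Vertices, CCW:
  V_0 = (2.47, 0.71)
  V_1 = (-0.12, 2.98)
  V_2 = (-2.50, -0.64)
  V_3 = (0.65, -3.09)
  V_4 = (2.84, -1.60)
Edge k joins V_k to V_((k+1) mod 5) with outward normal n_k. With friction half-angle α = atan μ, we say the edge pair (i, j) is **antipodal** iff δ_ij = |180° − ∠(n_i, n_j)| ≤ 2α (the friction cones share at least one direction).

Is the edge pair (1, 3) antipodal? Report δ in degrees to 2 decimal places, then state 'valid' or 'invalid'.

α = atan 0.55 = 28.81°;  2α = 57.62°
edge 1: e_1 = (-2.38, -3.62);  n_1 = (-0.8356, +0.5494)
edge 3: e_3 = (+2.19, +1.49);  n_3 = (+0.5625, -0.8268)
∠(n_1, n_3) = 157.55°
δ = |180° − 157.55°| = 22.45°
22.45° ≤ 2α = 57.62°  →  valid

δ = 22.45°, valid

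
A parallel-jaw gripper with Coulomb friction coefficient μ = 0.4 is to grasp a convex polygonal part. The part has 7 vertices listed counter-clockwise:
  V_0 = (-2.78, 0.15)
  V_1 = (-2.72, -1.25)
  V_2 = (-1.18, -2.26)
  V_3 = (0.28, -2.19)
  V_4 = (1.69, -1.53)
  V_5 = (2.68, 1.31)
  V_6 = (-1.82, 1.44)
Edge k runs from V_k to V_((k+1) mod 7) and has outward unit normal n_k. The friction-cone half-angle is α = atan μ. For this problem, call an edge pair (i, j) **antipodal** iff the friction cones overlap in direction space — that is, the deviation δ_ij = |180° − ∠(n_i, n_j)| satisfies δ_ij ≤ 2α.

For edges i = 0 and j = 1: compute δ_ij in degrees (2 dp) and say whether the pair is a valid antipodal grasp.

δ = 125.71°, invalid

α = atan 0.4 = 21.80°;  2α = 43.60°
edge 0: e_0 = (+0.06, -1.40);  n_0 = (-0.9991, -0.0428)
edge 1: e_1 = (+1.54, -1.01);  n_1 = (-0.5484, -0.8362)
∠(n_0, n_1) = 54.29°
δ = |180° − 54.29°| = 125.71°
125.71° > 2α = 43.60°  →  invalid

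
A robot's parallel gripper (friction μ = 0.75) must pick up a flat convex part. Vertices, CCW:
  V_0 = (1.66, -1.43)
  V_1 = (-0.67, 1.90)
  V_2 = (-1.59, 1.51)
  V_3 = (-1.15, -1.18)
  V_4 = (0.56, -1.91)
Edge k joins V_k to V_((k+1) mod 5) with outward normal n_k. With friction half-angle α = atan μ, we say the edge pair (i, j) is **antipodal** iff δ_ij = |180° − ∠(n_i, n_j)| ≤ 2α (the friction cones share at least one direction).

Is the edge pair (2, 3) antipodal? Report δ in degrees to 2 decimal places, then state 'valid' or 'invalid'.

α = atan 0.75 = 36.87°;  2α = 73.74°
edge 2: e_2 = (+0.44, -2.69);  n_2 = (-0.9869, -0.1614)
edge 3: e_3 = (+1.71, -0.73);  n_3 = (-0.3926, -0.9197)
∠(n_2, n_3) = 57.59°
δ = |180° − 57.59°| = 122.41°
122.41° > 2α = 73.74°  →  invalid

δ = 122.41°, invalid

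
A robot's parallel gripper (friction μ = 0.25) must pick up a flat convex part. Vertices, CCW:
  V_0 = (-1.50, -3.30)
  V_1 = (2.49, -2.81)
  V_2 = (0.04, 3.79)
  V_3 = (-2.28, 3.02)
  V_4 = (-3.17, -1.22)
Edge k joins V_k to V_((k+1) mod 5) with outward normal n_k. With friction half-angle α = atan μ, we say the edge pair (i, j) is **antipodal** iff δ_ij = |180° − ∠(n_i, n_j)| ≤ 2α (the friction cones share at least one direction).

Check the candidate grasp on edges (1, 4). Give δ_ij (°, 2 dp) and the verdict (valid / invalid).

α = atan 0.25 = 14.04°;  2α = 28.07°
edge 1: e_1 = (-2.45, +6.60);  n_1 = (+0.9375, +0.3480)
edge 4: e_4 = (+1.67, -2.08);  n_4 = (-0.7798, -0.6261)
∠(n_1, n_4) = 161.61°
δ = |180° − 161.61°| = 18.39°
18.39° ≤ 2α = 28.07°  →  valid

δ = 18.39°, valid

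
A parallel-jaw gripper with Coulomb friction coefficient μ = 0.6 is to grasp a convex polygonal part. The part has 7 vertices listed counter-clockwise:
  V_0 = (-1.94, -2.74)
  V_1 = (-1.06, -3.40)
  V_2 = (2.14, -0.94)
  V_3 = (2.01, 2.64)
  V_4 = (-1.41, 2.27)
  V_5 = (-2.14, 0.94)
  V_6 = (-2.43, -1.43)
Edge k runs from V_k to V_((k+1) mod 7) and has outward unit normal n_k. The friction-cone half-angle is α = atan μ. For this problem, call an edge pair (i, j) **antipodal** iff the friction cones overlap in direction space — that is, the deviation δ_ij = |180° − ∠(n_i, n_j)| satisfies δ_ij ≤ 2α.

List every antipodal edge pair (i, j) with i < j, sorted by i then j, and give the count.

count = 8; pairs: (0,2), (0,3), (1,3), (1,4), (1,5), (2,4), (2,5), (2,6)

α = atan 0.6 = 30.96°;  2α = 61.93°
n_0 = (-0.6000, -0.8000)
n_1 = (+0.6095, -0.7928)
n_2 = (+0.9993, +0.0363)
n_3 = (-0.1076, +0.9942)
n_4 = (-0.8766, +0.4812)
n_5 = (-0.9926, +0.1215)
n_6 = (-0.9366, -0.3503)
  (0,1): δ = 105.58°  ·
  (0,2): δ = 51.05°  ✓
  (0,3): δ = 43.04°  ✓
  (0,4): δ = 98.11°  ·
  (0,5): δ = 119.89°  ·
  (0,6): δ = 147.38°  ·
  (1,2): δ = 125.47°  ·
  (1,3): δ = 31.38°  ✓
  (1,4): δ = 23.69°  ✓
  (1,5): δ = 45.47°  ✓
  (1,6): δ = 72.96°  ·
  (2,3): δ = 85.91°  ·
  (2,4): δ = 30.84°  ✓
  (2,5): δ = 9.06°  ✓
  (2,6): δ = 18.43°  ✓
  (3,4): δ = 124.94°  ·
  (3,5): δ = 103.15°  ·
  (3,6): δ = 75.67°  ·
  (4,5): δ = 158.22°  ·
  (4,6): δ = 130.73°  ·
  (5,6): δ = 152.52°  ·
antipodal pairs: 8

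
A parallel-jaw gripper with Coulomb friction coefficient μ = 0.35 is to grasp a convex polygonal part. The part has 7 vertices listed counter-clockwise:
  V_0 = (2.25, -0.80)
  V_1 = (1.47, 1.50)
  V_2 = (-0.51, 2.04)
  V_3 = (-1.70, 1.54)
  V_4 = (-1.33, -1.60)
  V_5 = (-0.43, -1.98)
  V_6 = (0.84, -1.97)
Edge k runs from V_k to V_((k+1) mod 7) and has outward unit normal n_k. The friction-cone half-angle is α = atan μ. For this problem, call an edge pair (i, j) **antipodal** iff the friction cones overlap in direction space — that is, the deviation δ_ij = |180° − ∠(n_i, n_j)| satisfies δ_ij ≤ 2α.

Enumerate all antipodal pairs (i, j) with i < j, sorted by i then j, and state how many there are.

α = atan 0.35 = 19.29°;  2α = 38.58°
n_0 = (+0.9470, +0.3212)
n_1 = (+0.2631, +0.9648)
n_2 = (-0.3874, +0.9219)
n_3 = (-0.9931, -0.1170)
n_4 = (-0.3890, -0.9212)
n_5 = (+0.0079, -1.0000)
n_6 = (+0.6386, -0.7696)
  (0,1): δ = 123.99°  ·
  (0,2): δ = 85.94°  ·
  (0,3): δ = 12.01°  ✓
  (0,4): δ = 48.38°  ·
  (0,5): δ = 71.72°  ·
  (0,6): δ = 110.95°  ·
  (1,2): δ = 141.95°  ·
  (1,3): δ = 68.02°  ·
  (1,4): δ = 7.64°  ✓
  (1,5): δ = 15.71°  ✓
  (1,6): δ = 54.94°  ·
  (2,3): δ = 106.07°  ·
  (2,4): δ = 45.68°  ·
  (2,5): δ = 22.34°  ✓
  (2,6): δ = 16.89°  ✓
  (3,4): δ = 119.61°  ·
  (3,5): δ = 96.27°  ·
  (3,6): δ = 57.03°  ·
  (4,5): δ = 156.66°  ·
  (4,6): δ = 117.42°  ·
  (5,6): δ = 140.77°  ·
antipodal pairs: 5

count = 5; pairs: (0,3), (1,4), (1,5), (2,5), (2,6)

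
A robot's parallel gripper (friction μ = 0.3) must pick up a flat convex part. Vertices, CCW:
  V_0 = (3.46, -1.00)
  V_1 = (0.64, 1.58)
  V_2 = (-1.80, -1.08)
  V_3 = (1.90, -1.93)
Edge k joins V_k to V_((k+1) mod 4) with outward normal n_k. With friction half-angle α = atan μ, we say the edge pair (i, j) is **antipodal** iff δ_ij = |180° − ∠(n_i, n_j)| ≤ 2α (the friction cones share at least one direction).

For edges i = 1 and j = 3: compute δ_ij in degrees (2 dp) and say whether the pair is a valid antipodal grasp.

δ = 16.67°, valid

α = atan 0.3 = 16.70°;  2α = 33.40°
edge 1: e_1 = (-2.44, -2.66);  n_1 = (-0.7369, +0.6760)
edge 3: e_3 = (+1.56, +0.93);  n_3 = (+0.5121, -0.8589)
∠(n_1, n_3) = 163.33°
δ = |180° − 163.33°| = 16.67°
16.67° ≤ 2α = 33.40°  →  valid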